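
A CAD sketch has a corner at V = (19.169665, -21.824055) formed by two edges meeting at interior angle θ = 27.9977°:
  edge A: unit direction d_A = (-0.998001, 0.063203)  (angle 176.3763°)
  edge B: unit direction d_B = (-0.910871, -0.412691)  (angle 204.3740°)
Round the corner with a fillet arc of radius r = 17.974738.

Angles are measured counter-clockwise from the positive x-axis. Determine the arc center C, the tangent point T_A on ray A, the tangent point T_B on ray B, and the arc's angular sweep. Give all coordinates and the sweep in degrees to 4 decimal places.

bisector direction at 190.3751° = (-0.983650,-0.180093)
center distance |VC| = r/sin(θ/2) = 17.974738/sin(13.9988°) = 74.305739
C = V + |VC|·bis = (-53.9212,-35.2060)
T_A = V + ((C−V)·d_A)·d_A = V + 72.0989·d_A = (-52.7851,-17.2672)
T_B = V + ((C−V)·d_B)·d_B = V + 72.0989·d_B = (-46.5031,-51.5786)
sweep = 180° − θ = 152.0023°

center=(-53.9212,-35.2060) T_A=(-52.7851,-17.2672) T_B=(-46.5031,-51.5786) sweep=152.0023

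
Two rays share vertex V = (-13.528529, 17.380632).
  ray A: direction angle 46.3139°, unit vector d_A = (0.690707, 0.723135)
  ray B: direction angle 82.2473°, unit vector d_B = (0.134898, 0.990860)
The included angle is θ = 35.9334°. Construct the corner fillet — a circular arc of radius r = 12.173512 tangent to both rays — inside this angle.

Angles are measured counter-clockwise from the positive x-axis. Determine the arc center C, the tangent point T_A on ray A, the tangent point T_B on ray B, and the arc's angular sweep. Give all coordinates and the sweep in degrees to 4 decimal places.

center=(3.5978,52.9358) T_A=(12.4009,44.5274) T_B=(-8.4644,54.5779) sweep=144.0666

bisector direction at 64.2806° = (0.433964,0.900930)
center distance |VC| = r/sin(θ/2) = 12.173512/sin(17.9667°) = 39.464911
C = V + |VC|·bis = (3.5978,52.9358)
T_A = V + ((C−V)·d_A)·d_A = V + 37.5404·d_A = (12.4009,44.5274)
T_B = V + ((C−V)·d_B)·d_B = V + 37.5404·d_B = (-8.4644,54.5779)
sweep = 180° − θ = 144.0666°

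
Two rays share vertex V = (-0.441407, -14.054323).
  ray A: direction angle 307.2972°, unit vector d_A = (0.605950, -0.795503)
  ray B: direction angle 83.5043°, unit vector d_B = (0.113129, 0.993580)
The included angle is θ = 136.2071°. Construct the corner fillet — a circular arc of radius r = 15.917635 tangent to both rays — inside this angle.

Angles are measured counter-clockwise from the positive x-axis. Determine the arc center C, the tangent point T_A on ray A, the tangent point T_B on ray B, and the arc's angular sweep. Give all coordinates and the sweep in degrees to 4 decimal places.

center=(16.0978,-9.4984) T_A=(3.4353,-19.1437) T_B=(0.2824,-7.6977) sweep=43.7929

bisector direction at 15.4008° = (0.964092,0.265569)
center distance |VC| = r/sin(θ/2) = 15.917635/sin(68.1035°) = 17.155224
C = V + |VC|·bis = (16.0978,-9.4984)
T_A = V + ((C−V)·d_A)·d_A = V + 6.3977·d_A = (3.4353,-19.1437)
T_B = V + ((C−V)·d_B)·d_B = V + 6.3977·d_B = (0.2824,-7.6977)
sweep = 180° − θ = 43.7929°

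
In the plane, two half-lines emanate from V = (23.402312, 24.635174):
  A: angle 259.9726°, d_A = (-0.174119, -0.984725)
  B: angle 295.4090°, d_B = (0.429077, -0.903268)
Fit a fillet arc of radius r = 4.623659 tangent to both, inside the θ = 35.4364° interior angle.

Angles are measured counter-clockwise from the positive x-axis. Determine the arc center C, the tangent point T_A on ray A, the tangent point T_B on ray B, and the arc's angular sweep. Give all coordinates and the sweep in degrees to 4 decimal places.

bisector direction at 277.6908° = (0.133827,-0.991005)
center distance |VC| = r/sin(θ/2) = 4.623659/sin(17.7182°) = 15.192630
C = V + |VC|·bis = (25.4355,9.5792)
T_A = V + ((C−V)·d_A)·d_A = V + 14.4720·d_A = (20.8825,10.3843)
T_B = V + ((C−V)·d_B)·d_B = V + 14.4720·d_B = (29.6119,11.5631)
sweep = 180° − θ = 144.5636°

center=(25.4355,9.5792) T_A=(20.8825,10.3843) T_B=(29.6119,11.5631) sweep=144.5636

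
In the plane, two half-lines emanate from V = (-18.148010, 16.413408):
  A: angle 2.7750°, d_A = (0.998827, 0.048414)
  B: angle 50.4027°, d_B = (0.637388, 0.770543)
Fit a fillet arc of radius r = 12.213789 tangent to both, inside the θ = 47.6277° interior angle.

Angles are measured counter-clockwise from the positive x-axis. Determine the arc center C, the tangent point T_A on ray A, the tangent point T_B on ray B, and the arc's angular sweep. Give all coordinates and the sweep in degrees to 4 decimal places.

center=(8.9025,29.9527) T_A=(9.4938,17.7532) T_B=(-0.5088,37.7376) sweep=132.3723

bisector direction at 26.5888° = (0.894241,0.447585)
center distance |VC| = r/sin(θ/2) = 12.213789/sin(23.8138°) = 30.249638
C = V + |VC|·bis = (8.9025,29.9527)
T_A = V + ((C−V)·d_A)·d_A = V + 27.6742·d_A = (9.4938,17.7532)
T_B = V + ((C−V)·d_B)·d_B = V + 27.6742·d_B = (-0.5088,37.7376)
sweep = 180° − θ = 132.3723°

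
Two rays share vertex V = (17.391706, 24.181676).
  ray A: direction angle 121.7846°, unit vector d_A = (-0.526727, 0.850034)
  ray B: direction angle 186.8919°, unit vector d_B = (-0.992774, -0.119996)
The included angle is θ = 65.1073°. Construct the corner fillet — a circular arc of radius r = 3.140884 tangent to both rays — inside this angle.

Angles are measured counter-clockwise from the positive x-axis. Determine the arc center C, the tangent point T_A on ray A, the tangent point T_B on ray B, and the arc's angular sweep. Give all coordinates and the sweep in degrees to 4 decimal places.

bisector direction at 154.3382° = (-0.901366,0.433057)
center distance |VC| = r/sin(θ/2) = 3.140884/sin(32.5536°) = 5.837108
C = V + |VC|·bis = (12.1303,26.7095)
T_A = V + ((C−V)·d_A)·d_A = V + 4.9200·d_A = (14.8002,28.3639)
T_B = V + ((C−V)·d_B)·d_B = V + 4.9200·d_B = (12.5072,23.5913)
sweep = 180° − θ = 114.8927°

center=(12.1303,26.7095) T_A=(14.8002,28.3639) T_B=(12.5072,23.5913) sweep=114.8927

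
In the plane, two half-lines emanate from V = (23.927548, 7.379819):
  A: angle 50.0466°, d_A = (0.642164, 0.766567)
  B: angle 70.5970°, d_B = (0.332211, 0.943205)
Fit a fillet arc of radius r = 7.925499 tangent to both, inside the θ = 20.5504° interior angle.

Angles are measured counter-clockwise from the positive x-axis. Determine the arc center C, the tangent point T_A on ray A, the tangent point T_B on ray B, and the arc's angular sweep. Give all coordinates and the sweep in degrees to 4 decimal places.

center=(45.9268,45.9827) T_A=(52.0022,40.8932) T_B=(38.4514,48.6156) sweep=159.4496

bisector direction at 60.3218° = (0.495128,0.868820)
center distance |VC| = r/sin(θ/2) = 7.925499/sin(10.2752°) = 44.431337
C = V + |VC|·bis = (45.9268,45.9827)
T_A = V + ((C−V)·d_A)·d_A = V + 43.7188·d_A = (52.0022,40.8932)
T_B = V + ((C−V)·d_B)·d_B = V + 43.7188·d_B = (38.4514,48.6156)
sweep = 180° − θ = 159.4496°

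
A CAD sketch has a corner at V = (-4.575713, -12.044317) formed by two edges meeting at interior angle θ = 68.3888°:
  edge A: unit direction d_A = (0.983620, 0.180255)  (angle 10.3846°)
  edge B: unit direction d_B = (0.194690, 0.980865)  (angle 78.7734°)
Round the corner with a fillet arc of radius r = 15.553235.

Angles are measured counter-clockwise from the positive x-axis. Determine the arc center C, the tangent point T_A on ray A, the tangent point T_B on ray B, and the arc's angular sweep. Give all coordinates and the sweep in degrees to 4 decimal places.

bisector direction at 44.5790° = (0.712283,0.701892)
center distance |VC| = r/sin(θ/2) = 15.553235/sin(34.1944°) = 27.674670
C = V + |VC|·bis = (15.1365,7.3803)
T_A = V + ((C−V)·d_A)·d_A = V + 22.8907·d_A = (17.9400,-7.9182)
T_B = V + ((C−V)·d_B)·d_B = V + 22.8907·d_B = (-0.1191,10.4084)
sweep = 180° − θ = 111.6112°

center=(15.1365,7.3803) T_A=(17.9400,-7.9182) T_B=(-0.1191,10.4084) sweep=111.6112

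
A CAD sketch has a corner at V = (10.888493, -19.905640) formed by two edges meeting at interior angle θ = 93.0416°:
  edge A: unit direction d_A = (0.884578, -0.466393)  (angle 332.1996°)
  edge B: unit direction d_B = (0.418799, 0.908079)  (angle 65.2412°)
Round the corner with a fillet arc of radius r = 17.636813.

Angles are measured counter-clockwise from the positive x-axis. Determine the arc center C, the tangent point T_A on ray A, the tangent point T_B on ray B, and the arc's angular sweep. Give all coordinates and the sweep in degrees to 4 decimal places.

bisector direction at 18.7204° = (0.947096,0.320950)
center distance |VC| = r/sin(θ/2) = 17.636813/sin(46.5208°) = 24.305712
C = V + |VC|·bis = (33.9083,-12.1047)
T_A = V + ((C−V)·d_A)·d_A = V + 16.7245·d_A = (25.6827,-27.7058)
T_B = V + ((C−V)·d_B)·d_B = V + 16.7245·d_B = (17.8927,-4.7184)
sweep = 180° − θ = 86.9584°

center=(33.9083,-12.1047) T_A=(25.6827,-27.7058) T_B=(17.8927,-4.7184) sweep=86.9584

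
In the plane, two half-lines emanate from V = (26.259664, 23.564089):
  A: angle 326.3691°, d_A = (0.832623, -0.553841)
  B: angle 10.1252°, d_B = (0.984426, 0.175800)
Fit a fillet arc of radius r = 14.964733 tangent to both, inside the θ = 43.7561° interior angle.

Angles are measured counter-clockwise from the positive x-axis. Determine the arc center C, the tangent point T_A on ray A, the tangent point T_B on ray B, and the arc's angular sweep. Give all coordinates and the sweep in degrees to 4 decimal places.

center=(65.5772,15.3840) T_A=(57.2892,2.9240) T_B=(62.9465,30.1157) sweep=136.2439

bisector direction at 348.2471° = (0.979035,-0.203690)
center distance |VC| = r/sin(θ/2) = 14.964733/sin(21.8781°) = 40.159516
C = V + |VC|·bis = (65.5772,15.3840)
T_A = V + ((C−V)·d_A)·d_A = V + 37.2672·d_A = (57.2892,2.9240)
T_B = V + ((C−V)·d_B)·d_B = V + 37.2672·d_B = (62.9465,30.1157)
sweep = 180° − θ = 136.2439°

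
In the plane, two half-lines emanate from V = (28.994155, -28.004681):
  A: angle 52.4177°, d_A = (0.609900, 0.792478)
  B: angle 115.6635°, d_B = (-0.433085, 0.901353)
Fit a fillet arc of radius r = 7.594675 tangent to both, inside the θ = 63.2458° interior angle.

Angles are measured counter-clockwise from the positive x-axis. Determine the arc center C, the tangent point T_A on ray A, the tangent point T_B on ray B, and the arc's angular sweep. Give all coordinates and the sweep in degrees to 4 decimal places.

bisector direction at 84.0406° = (0.103824,0.994596)
center distance |VC| = r/sin(θ/2) = 7.594675/sin(31.6229°) = 14.484635
C = V + |VC|·bis = (30.4980,-13.5983)
T_A = V + ((C−V)·d_A)·d_A = V + 12.3339·d_A = (36.5166,-18.2303)
T_B = V + ((C−V)·d_B)·d_B = V + 12.3339·d_B = (23.6525,-16.8875)
sweep = 180° − θ = 116.7542°

center=(30.4980,-13.5983) T_A=(36.5166,-18.2303) T_B=(23.6525,-16.8875) sweep=116.7542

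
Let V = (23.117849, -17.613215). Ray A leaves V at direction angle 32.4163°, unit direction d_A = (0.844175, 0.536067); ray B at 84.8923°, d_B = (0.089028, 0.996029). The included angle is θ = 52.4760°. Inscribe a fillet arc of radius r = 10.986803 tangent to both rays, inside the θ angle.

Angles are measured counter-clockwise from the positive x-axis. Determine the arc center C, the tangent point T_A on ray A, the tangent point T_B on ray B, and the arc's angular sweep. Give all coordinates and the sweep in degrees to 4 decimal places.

bisector direction at 58.6543° = (0.520200,0.854044)
center distance |VC| = r/sin(θ/2) = 10.986803/sin(26.2380°) = 24.851351
C = V + |VC|·bis = (36.0455,3.6109)
T_A = V + ((C−V)·d_A)·d_A = V + 22.2908·d_A = (41.9352,-5.6639)
T_B = V + ((C−V)·d_B)·d_B = V + 22.2908·d_B = (25.1024,4.5891)
sweep = 180° − θ = 127.5240°

center=(36.0455,3.6109) T_A=(41.9352,-5.6639) T_B=(25.1024,4.5891) sweep=127.5240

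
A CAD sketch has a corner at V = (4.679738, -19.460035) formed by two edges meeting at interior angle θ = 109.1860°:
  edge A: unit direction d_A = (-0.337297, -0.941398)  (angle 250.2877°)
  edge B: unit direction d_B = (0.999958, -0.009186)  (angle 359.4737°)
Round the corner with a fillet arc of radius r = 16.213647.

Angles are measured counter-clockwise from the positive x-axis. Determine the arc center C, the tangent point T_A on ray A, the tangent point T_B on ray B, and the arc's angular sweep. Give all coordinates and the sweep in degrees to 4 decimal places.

center=(16.0557,-35.7789) T_A=(0.7922,-30.3100) T_B=(16.2047,-19.5659) sweep=70.8140

bisector direction at 304.8807° = (0.571870,-0.820345)
center distance |VC| = r/sin(θ/2) = 16.213647/sin(54.5930°) = 19.892654
C = V + |VC|·bis = (16.0557,-35.7789)
T_A = V + ((C−V)·d_A)·d_A = V + 11.5254·d_A = (0.7922,-30.3100)
T_B = V + ((C−V)·d_B)·d_B = V + 11.5254·d_B = (16.2047,-19.5659)
sweep = 180° − θ = 70.8140°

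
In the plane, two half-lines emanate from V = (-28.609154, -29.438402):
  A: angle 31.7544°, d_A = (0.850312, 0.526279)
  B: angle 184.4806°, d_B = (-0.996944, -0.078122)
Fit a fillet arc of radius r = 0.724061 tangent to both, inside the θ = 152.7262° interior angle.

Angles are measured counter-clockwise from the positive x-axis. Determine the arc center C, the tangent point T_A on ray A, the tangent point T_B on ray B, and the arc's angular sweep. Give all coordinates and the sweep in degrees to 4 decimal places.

center=(-28.8408,-28.7303) T_A=(-28.4598,-29.3460) T_B=(-28.7843,-29.4521) sweep=27.2738

bisector direction at 108.1175° = (-0.310967,0.950421)
center distance |VC| = r/sin(θ/2) = 0.724061/sin(76.3631°) = 0.745065
C = V + |VC|·bis = (-28.8408,-28.7303)
T_A = V + ((C−V)·d_A)·d_A = V + 0.1757·d_A = (-28.4598,-29.3460)
T_B = V + ((C−V)·d_B)·d_B = V + 0.1757·d_B = (-28.7843,-29.4521)
sweep = 180° − θ = 27.2738°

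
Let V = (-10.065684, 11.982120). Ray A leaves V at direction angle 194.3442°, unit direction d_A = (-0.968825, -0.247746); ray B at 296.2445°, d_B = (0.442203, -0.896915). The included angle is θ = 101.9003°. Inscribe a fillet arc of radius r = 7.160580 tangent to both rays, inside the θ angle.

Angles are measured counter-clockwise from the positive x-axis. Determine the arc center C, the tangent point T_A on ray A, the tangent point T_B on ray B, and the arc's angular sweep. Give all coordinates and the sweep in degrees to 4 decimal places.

center=(-13.9194,3.6057) T_A=(-15.6934,10.5430) T_B=(-7.4970,6.7721) sweep=78.0997

bisector direction at 245.2944° = (-0.417957,-0.908467)
center distance |VC| = r/sin(θ/2) = 7.160580/sin(50.9502°) = 9.220445
C = V + |VC|·bis = (-13.9194,3.6057)
T_A = V + ((C−V)·d_A)·d_A = V + 5.8088·d_A = (-15.6934,10.5430)
T_B = V + ((C−V)·d_B)·d_B = V + 5.8088·d_B = (-7.4970,6.7721)
sweep = 180° − θ = 78.0997°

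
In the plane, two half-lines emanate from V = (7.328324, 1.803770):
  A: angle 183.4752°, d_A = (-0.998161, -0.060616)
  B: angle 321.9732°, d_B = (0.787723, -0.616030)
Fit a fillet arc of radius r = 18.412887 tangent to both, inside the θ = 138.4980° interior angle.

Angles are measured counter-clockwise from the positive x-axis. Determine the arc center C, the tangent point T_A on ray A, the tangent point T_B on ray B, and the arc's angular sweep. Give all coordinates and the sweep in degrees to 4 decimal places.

center=(1.4809,-16.9981) T_A=(0.3648,1.3809) T_B=(12.8238,-2.4939) sweep=41.5020

bisector direction at 252.7242° = (-0.296972,-0.954886)
center distance |VC| = r/sin(θ/2) = 18.412887/sin(69.2490°) = 19.690210
C = V + |VC|·bis = (1.4809,-16.9981)
T_A = V + ((C−V)·d_A)·d_A = V + 6.9764·d_A = (0.3648,1.3809)
T_B = V + ((C−V)·d_B)·d_B = V + 6.9764·d_B = (12.8238,-2.4939)
sweep = 180° − θ = 41.5020°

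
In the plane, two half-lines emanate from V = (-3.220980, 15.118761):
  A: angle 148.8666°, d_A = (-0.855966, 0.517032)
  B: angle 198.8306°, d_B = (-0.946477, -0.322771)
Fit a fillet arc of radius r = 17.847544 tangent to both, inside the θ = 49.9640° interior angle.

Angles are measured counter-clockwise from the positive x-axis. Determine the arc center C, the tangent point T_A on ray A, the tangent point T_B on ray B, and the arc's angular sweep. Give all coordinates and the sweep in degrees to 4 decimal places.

center=(-45.2370,19.6471) T_A=(-36.0093,34.9240) T_B=(-39.4763,2.7548) sweep=130.0360

bisector direction at 173.8486° = (-0.994242,0.107156)
center distance |VC| = r/sin(θ/2) = 17.847544/sin(24.9820°) = 42.259360
C = V + |VC|·bis = (-45.2370,19.6471)
T_A = V + ((C−V)·d_A)·d_A = V + 38.3056·d_A = (-36.0093,34.9240)
T_B = V + ((C−V)·d_B)·d_B = V + 38.3056·d_B = (-39.4763,2.7548)
sweep = 180° − θ = 130.0360°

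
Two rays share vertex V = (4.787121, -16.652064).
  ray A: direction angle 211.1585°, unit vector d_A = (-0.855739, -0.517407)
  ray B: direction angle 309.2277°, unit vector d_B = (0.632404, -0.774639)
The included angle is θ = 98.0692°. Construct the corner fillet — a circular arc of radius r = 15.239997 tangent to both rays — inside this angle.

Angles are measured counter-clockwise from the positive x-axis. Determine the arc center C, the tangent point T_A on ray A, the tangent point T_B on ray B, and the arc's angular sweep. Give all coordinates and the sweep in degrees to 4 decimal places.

bisector direction at 260.1931° = (-0.170328,-0.985387)
center distance |VC| = r/sin(θ/2) = 15.239997/sin(49.0346°) = 20.182603
C = V + |VC|·bis = (1.3495,-36.5397)
T_A = V + ((C−V)·d_A)·d_A = V + 13.2318·d_A = (-6.5358,-23.4983)
T_B = V + ((C−V)·d_B)·d_B = V + 13.2318·d_B = (13.1549,-26.9019)
sweep = 180° − θ = 81.9308°

center=(1.3495,-36.5397) T_A=(-6.5358,-23.4983) T_B=(13.1549,-26.9019) sweep=81.9308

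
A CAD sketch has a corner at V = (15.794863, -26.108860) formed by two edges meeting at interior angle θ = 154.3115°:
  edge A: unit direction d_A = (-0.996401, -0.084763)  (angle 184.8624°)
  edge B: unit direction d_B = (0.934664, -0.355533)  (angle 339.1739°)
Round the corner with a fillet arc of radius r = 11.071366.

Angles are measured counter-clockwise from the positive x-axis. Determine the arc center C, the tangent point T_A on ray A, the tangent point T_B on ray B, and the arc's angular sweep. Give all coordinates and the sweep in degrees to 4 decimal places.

bisector direction at 262.0181° = (-0.138859,-0.990312)
center distance |VC| = r/sin(θ/2) = 11.071366/sin(77.1557°) = 11.355504
C = V + |VC|·bis = (14.2180,-37.3544)
T_A = V + ((C−V)·d_A)·d_A = V + 2.5243·d_A = (13.2796,-26.3228)
T_B = V + ((C−V)·d_B)·d_B = V + 2.5243·d_B = (18.1543,-27.0063)
sweep = 180° − θ = 25.6885°

center=(14.2180,-37.3544) T_A=(13.2796,-26.3228) T_B=(18.1543,-27.0063) sweep=25.6885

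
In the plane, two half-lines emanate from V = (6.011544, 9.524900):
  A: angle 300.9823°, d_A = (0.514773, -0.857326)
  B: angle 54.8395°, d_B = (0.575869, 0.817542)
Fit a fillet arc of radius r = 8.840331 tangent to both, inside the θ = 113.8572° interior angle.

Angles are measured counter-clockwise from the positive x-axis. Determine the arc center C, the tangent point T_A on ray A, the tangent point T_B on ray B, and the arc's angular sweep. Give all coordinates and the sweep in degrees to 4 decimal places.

center=(16.5540,9.1403) T_A=(8.9749,4.5896) T_B=(9.3266,14.2312) sweep=66.1428

bisector direction at 357.9109° = (0.999335,-0.036454)
center distance |VC| = r/sin(θ/2) = 8.840331/sin(56.9286°) = 10.549432
C = V + |VC|·bis = (16.5540,9.1403)
T_A = V + ((C−V)·d_A)·d_A = V + 5.7567·d_A = (8.9749,4.5896)
T_B = V + ((C−V)·d_B)·d_B = V + 5.7567·d_B = (9.3266,14.2312)
sweep = 180° − θ = 66.1428°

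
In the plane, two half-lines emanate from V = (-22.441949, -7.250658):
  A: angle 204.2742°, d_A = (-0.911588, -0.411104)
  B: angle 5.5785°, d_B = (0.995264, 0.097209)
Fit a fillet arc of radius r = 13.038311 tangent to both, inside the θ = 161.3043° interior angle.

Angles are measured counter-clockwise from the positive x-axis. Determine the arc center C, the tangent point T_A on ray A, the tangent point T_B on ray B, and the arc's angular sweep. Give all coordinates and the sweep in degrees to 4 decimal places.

bisector direction at 284.9264° = (0.257577,-0.966258)
center distance |VC| = r/sin(θ/2) = 13.038311/sin(80.6522°) = 13.213785
C = V + |VC|·bis = (-19.0384,-20.0186)
T_A = V + ((C−V)·d_A)·d_A = V + 2.1463·d_A = (-24.3985,-8.1330)
T_B = V + ((C−V)·d_B)·d_B = V + 2.1463·d_B = (-20.3058,-7.0420)
sweep = 180° − θ = 18.6957°

center=(-19.0384,-20.0186) T_A=(-24.3985,-8.1330) T_B=(-20.3058,-7.0420) sweep=18.6957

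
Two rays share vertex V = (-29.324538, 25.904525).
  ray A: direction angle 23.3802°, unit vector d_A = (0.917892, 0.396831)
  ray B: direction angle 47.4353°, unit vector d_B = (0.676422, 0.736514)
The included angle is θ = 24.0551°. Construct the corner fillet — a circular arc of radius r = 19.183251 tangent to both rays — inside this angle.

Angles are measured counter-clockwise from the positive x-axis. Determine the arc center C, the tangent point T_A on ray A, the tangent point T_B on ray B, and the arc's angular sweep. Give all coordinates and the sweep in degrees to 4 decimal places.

bisector direction at 35.4077° = (0.815049,0.579391)
center distance |VC| = r/sin(θ/2) = 19.183251/sin(12.0275°) = 92.058101
C = V + |VC|·bis = (45.7074,79.2422)
T_A = V + ((C−V)·d_A)·d_A = V + 90.0372·d_A = (53.3199,61.6341)
T_B = V + ((C−V)·d_B)·d_B = V + 90.0372·d_B = (31.5786,92.2182)
sweep = 180° − θ = 155.9449°

center=(45.7074,79.2422) T_A=(53.3199,61.6341) T_B=(31.5786,92.2182) sweep=155.9449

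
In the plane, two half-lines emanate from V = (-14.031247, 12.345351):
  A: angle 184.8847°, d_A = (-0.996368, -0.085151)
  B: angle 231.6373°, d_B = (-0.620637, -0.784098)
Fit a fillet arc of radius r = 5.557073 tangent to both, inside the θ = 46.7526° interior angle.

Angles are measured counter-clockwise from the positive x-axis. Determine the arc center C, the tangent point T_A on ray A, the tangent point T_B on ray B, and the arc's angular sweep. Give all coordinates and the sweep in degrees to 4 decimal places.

center=(-26.3676,5.7137) T_A=(-26.8408,11.2506) T_B=(-22.0103,2.2648) sweep=133.2474

bisector direction at 208.2610° = (-0.880800,-0.473489)
center distance |VC| = r/sin(θ/2) = 5.557073/sin(23.3763°) = 14.005842
C = V + |VC|·bis = (-26.3676,5.7137)
T_A = V + ((C−V)·d_A)·d_A = V + 12.8562·d_A = (-26.8408,11.2506)
T_B = V + ((C−V)·d_B)·d_B = V + 12.8562·d_B = (-22.0103,2.2648)
sweep = 180° − θ = 133.2474°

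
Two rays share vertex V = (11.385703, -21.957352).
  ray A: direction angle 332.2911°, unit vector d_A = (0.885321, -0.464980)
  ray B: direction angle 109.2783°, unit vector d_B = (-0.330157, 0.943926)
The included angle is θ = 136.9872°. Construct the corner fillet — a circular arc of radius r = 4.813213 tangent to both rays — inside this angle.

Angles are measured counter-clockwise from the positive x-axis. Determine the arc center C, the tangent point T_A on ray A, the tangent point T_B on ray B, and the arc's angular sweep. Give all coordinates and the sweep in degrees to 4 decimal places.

center=(15.3028,-18.5780) T_A=(13.0648,-22.8392) T_B=(10.7595,-20.1671) sweep=43.0128

bisector direction at 40.7847° = (0.757170,0.653218)
center distance |VC| = r/sin(θ/2) = 4.813213/sin(68.4936°) = 5.173403
C = V + |VC|·bis = (15.3028,-18.5780)
T_A = V + ((C−V)·d_A)·d_A = V + 1.8966·d_A = (13.0648,-22.8392)
T_B = V + ((C−V)·d_B)·d_B = V + 1.8966·d_B = (10.7595,-20.1671)
sweep = 180° − θ = 43.0128°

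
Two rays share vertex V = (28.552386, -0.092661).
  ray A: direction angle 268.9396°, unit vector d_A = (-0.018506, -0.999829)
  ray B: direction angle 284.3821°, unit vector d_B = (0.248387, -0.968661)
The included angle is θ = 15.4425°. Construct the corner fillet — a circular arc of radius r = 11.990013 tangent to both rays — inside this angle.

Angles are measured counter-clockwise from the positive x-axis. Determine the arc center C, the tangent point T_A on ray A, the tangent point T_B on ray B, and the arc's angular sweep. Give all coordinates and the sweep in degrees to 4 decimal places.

center=(38.9038,-88.7324) T_A=(26.9158,-88.5105) T_B=(50.5180,-85.7543) sweep=164.5575

bisector direction at 276.6608° = (0.115992,-0.993250)
center distance |VC| = r/sin(θ/2) = 11.990013/sin(7.7213°) = 89.242140
C = V + |VC|·bis = (38.9038,-88.7324)
T_A = V + ((C−V)·d_A)·d_A = V + 88.4330·d_A = (26.9158,-88.5105)
T_B = V + ((C−V)·d_B)·d_B = V + 88.4330·d_B = (50.5180,-85.7543)
sweep = 180° − θ = 164.5575°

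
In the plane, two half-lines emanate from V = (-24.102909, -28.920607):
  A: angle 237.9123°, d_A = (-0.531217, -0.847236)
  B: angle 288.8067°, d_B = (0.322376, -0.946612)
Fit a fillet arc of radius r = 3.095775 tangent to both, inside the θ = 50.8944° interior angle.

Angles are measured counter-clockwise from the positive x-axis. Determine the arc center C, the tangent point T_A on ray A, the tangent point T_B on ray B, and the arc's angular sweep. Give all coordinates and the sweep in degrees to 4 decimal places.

bisector direction at 263.3595° = (-0.115639,-0.993291)
center distance |VC| = r/sin(θ/2) = 3.095775/sin(25.4472°) = 7.204853
C = V + |VC|·bis = (-24.9361,-36.0771)
T_A = V + ((C−V)·d_A)·d_A = V + 6.5058·d_A = (-27.5589,-34.4326)
T_B = V + ((C−V)·d_B)·d_B = V + 6.5058·d_B = (-22.0056,-35.0791)
sweep = 180° − θ = 129.1056°

center=(-24.9361,-36.0771) T_A=(-27.5589,-34.4326) T_B=(-22.0056,-35.0791) sweep=129.1056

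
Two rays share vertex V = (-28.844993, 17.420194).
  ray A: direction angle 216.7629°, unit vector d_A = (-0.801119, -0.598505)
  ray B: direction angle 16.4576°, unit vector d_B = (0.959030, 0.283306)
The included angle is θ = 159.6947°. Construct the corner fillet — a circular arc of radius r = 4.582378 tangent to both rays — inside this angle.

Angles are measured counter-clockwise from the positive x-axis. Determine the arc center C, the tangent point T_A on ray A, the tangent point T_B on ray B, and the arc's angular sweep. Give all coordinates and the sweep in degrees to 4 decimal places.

center=(-26.7598,13.2580) T_A=(-29.5024,16.9291) T_B=(-28.0580,17.6527) sweep=20.3053

bisector direction at 296.6103° = (0.447919,-0.894074)
center distance |VC| = r/sin(θ/2) = 4.582378/sin(79.8474°) = 4.655272
C = V + |VC|·bis = (-26.7598,13.2580)
T_A = V + ((C−V)·d_A)·d_A = V + 0.8206·d_A = (-29.5024,16.9291)
T_B = V + ((C−V)·d_B)·d_B = V + 0.8206·d_B = (-28.0580,17.6527)
sweep = 180° − θ = 20.3053°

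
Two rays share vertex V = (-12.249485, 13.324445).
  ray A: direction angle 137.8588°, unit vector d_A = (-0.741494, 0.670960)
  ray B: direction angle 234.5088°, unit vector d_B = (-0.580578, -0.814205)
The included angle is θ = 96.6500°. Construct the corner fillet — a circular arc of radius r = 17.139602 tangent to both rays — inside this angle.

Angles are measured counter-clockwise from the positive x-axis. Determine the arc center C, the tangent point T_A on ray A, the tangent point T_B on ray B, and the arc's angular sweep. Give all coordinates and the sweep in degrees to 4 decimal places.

center=(-35.0627,10.8527) T_A=(-23.5628,23.5616) T_B=(-21.1076,0.9018) sweep=83.3500

bisector direction at 186.1838° = (-0.994181,-0.107718)
center distance |VC| = r/sin(θ/2) = 17.139602/sin(48.3250°) = 22.946781
C = V + |VC|·bis = (-35.0627,10.8527)
T_A = V + ((C−V)·d_A)·d_A = V + 15.2574·d_A = (-23.5628,23.5616)
T_B = V + ((C−V)·d_B)·d_B = V + 15.2574·d_B = (-21.1076,0.9018)
sweep = 180° − θ = 83.3500°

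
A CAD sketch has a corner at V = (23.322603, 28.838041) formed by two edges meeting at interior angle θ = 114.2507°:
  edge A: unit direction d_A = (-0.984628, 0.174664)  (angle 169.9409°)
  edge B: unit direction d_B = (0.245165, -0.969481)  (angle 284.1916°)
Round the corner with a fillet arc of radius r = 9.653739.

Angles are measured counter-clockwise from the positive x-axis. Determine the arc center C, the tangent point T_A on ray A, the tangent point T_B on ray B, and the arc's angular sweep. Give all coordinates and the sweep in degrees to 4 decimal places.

center=(15.4931,20.4225) T_A=(17.1793,29.9278) T_B=(24.8522,22.7892) sweep=65.7493

bisector direction at 227.0662° = (-0.681152,-0.732142)
center distance |VC| = r/sin(θ/2) = 9.653739/sin(57.1253°) = 11.494461
C = V + |VC|·bis = (15.4931,20.4225)
T_A = V + ((C−V)·d_A)·d_A = V + 6.2392·d_A = (17.1793,29.9278)
T_B = V + ((C−V)·d_B)·d_B = V + 6.2392·d_B = (24.8522,22.7892)
sweep = 180° − θ = 65.7493°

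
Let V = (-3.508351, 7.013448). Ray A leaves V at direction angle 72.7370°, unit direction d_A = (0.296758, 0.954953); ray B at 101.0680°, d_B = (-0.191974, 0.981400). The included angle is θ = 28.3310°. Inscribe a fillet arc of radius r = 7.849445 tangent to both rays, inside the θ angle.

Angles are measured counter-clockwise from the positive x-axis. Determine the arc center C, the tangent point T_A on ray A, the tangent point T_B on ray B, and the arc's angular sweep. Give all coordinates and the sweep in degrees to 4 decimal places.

bisector direction at 86.9025° = (0.054035,0.998539)
center distance |VC| = r/sin(θ/2) = 7.849445/sin(14.1655°) = 32.074736
C = V + |VC|·bis = (-1.7752,39.0413)
T_A = V + ((C−V)·d_A)·d_A = V + 31.0994·d_A = (5.7207,36.7119)
T_B = V + ((C−V)·d_B)·d_B = V + 31.0994·d_B = (-9.4786,37.5344)
sweep = 180° − θ = 151.6690°

center=(-1.7752,39.0413) T_A=(5.7207,36.7119) T_B=(-9.4786,37.5344) sweep=151.6690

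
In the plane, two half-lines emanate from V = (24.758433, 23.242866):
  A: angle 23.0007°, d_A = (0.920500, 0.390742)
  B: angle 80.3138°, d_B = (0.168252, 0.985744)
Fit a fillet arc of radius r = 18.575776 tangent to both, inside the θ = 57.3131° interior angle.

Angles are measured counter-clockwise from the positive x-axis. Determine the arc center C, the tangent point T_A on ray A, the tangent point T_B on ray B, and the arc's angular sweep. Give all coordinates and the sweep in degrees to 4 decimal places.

bisector direction at 51.6572° = (0.620364,0.784314)
center distance |VC| = r/sin(θ/2) = 18.575776/sin(28.6565°) = 38.735187
C = V + |VC|·bis = (48.7884,53.6234)
T_A = V + ((C−V)·d_A)·d_A = V + 33.9905·d_A = (56.0467,36.5244)
T_B = V + ((C−V)·d_B)·d_B = V + 33.9905·d_B = (30.4774,56.7488)
sweep = 180° − θ = 122.6869°

center=(48.7884,53.6234) T_A=(56.0467,36.5244) T_B=(30.4774,56.7488) sweep=122.6869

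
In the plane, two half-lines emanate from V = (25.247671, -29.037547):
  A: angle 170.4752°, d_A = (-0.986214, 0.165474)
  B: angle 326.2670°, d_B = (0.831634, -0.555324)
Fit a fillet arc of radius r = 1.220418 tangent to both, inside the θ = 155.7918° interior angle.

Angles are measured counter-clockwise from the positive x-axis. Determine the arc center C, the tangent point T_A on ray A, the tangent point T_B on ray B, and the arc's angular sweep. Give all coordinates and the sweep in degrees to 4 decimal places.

center=(24.7876,-30.1978) T_A=(24.9896,-28.9942) T_B=(25.4653,-29.1829) sweep=24.2082

bisector direction at 248.3711° = (-0.368593,-0.929591)
center distance |VC| = r/sin(θ/2) = 1.220418/sin(77.8959°) = 1.248167
C = V + |VC|·bis = (24.7876,-30.1978)
T_A = V + ((C−V)·d_A)·d_A = V + 0.2617·d_A = (24.9896,-28.9942)
T_B = V + ((C−V)·d_B)·d_B = V + 0.2617·d_B = (25.4653,-29.1829)
sweep = 180° − θ = 24.2082°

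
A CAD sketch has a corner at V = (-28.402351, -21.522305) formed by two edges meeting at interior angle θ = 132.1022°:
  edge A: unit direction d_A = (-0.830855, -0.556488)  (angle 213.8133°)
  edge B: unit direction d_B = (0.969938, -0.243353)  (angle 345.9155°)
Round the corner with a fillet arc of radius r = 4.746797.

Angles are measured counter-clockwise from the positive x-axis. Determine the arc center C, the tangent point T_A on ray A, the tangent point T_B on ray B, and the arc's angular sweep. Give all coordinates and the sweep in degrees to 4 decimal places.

bisector direction at 279.8644° = (0.171317,-0.985216)
center distance |VC| = r/sin(θ/2) = 4.746797/sin(66.0511°) = 5.193956
C = V + |VC|·bis = (-27.5125,-26.6395)
T_A = V + ((C−V)·d_A)·d_A = V + 2.1083·d_A = (-30.1541,-22.6956)
T_B = V + ((C−V)·d_B)·d_B = V + 2.1083·d_B = (-26.3574,-22.0354)
sweep = 180° − θ = 47.8978°

center=(-27.5125,-26.6395) T_A=(-30.1541,-22.6956) T_B=(-26.3574,-22.0354) sweep=47.8978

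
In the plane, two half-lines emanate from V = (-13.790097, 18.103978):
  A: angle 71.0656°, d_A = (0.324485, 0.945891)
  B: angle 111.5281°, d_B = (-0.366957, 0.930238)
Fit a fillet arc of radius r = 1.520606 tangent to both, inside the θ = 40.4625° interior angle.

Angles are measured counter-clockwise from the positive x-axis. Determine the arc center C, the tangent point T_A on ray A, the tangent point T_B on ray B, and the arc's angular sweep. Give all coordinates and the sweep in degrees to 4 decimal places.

bisector direction at 91.2969° = (-0.022632,0.999744)
center distance |VC| = r/sin(θ/2) = 1.520606/sin(20.2312°) = 4.397229
C = V + |VC|·bis = (-13.8896,22.5001)
T_A = V + ((C−V)·d_A)·d_A = V + 4.1259·d_A = (-12.4513,22.0067)
T_B = V + ((C−V)·d_B)·d_B = V + 4.1259·d_B = (-15.3041,21.9421)
sweep = 180° − θ = 139.5375°

center=(-13.8896,22.5001) T_A=(-12.4513,22.0067) T_B=(-15.3041,21.9421) sweep=139.5375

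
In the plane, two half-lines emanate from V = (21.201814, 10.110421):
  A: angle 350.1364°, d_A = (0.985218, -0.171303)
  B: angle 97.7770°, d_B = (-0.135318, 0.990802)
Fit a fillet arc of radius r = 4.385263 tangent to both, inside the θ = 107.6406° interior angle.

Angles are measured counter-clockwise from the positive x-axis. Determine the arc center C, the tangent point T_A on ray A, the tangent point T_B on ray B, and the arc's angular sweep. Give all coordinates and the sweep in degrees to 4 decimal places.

center=(25.1128,13.8815) T_A=(24.3615,9.5610) T_B=(20.7678,13.2881) sweep=72.3594

bisector direction at 43.9567° = (0.719865,0.694115)
center distance |VC| = r/sin(θ/2) = 4.385263/sin(53.8203°) = 5.432890
C = V + |VC|·bis = (25.1128,13.8815)
T_A = V + ((C−V)·d_A)·d_A = V + 3.2071·d_A = (24.3615,9.5610)
T_B = V + ((C−V)·d_B)·d_B = V + 3.2071·d_B = (20.7678,13.2881)
sweep = 180° − θ = 72.3594°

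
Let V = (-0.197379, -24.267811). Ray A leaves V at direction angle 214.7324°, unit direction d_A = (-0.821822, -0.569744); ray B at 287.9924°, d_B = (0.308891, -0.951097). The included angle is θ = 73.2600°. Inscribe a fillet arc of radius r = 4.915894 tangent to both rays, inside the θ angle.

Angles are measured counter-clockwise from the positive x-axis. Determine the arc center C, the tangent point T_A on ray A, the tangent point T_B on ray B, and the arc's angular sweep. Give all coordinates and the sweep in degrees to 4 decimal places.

bisector direction at 251.3624° = (-0.319581,-0.947559)
center distance |VC| = r/sin(θ/2) = 4.915894/sin(36.6300°) = 8.239226
C = V + |VC|·bis = (-2.8305,-32.0750)
T_A = V + ((C−V)·d_A)·d_A = V + 6.6120·d_A = (-5.6313,-28.0350)
T_B = V + ((C−V)·d_B)·d_B = V + 6.6120·d_B = (1.8450,-30.5565)
sweep = 180° − θ = 106.7400°

center=(-2.8305,-32.0750) T_A=(-5.6313,-28.0350) T_B=(1.8450,-30.5565) sweep=106.7400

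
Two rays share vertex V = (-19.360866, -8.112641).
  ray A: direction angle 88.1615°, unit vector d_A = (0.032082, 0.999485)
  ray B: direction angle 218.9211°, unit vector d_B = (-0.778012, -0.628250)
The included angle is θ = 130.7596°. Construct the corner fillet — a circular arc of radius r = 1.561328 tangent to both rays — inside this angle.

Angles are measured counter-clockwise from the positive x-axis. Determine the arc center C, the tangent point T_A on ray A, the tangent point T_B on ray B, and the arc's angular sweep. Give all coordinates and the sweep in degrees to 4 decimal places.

center=(-20.8984,-7.3474) T_A=(-19.3379,-7.3975) T_B=(-19.9175,-8.5622) sweep=49.2404

bisector direction at 153.5413° = (-0.895256,0.445553)
center distance |VC| = r/sin(θ/2) = 1.561328/sin(65.3798°) = 1.717464
C = V + |VC|·bis = (-20.8984,-7.3474)
T_A = V + ((C−V)·d_A)·d_A = V + 0.7155·d_A = (-19.3379,-7.3975)
T_B = V + ((C−V)·d_B)·d_B = V + 0.7155·d_B = (-19.9175,-8.5622)
sweep = 180° − θ = 49.2404°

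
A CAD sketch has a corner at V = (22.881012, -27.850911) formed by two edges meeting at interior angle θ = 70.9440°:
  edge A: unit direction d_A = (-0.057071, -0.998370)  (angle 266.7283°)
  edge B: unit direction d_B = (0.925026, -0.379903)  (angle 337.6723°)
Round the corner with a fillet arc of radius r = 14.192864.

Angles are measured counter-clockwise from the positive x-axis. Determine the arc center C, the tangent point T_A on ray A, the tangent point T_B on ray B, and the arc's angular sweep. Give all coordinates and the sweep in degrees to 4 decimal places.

bisector direction at 302.2003° = (0.532881,-0.846190)
center distance |VC| = r/sin(θ/2) = 14.192864/sin(35.4720°) = 24.457592
C = V + |VC|·bis = (35.9140,-48.5467)
T_A = V + ((C−V)·d_A)·d_A = V + 19.9182·d_A = (21.7443,-47.7367)
T_B = V + ((C−V)·d_B)·d_B = V + 19.9182·d_B = (41.3059,-35.4179)
sweep = 180° − θ = 109.0560°

center=(35.9140,-48.5467) T_A=(21.7443,-47.7367) T_B=(41.3059,-35.4179) sweep=109.0560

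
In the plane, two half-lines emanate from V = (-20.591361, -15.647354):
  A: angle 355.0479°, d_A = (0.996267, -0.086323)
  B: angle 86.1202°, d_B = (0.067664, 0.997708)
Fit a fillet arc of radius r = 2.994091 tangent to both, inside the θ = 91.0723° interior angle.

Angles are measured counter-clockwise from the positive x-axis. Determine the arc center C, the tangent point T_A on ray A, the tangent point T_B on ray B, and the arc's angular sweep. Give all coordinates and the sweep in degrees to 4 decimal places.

bisector direction at 40.5841° = (0.759452,0.650563)
center distance |VC| = r/sin(θ/2) = 2.994091/sin(45.5361°) = 4.195211
C = V + |VC|·bis = (-17.4053,-12.9181)
T_A = V + ((C−V)·d_A)·d_A = V + 2.9386·d_A = (-17.6638,-15.9010)
T_B = V + ((C−V)·d_B)·d_B = V + 2.9386·d_B = (-20.3925,-12.7155)
sweep = 180° − θ = 88.9277°

center=(-17.4053,-12.9181) T_A=(-17.6638,-15.9010) T_B=(-20.3925,-12.7155) sweep=88.9277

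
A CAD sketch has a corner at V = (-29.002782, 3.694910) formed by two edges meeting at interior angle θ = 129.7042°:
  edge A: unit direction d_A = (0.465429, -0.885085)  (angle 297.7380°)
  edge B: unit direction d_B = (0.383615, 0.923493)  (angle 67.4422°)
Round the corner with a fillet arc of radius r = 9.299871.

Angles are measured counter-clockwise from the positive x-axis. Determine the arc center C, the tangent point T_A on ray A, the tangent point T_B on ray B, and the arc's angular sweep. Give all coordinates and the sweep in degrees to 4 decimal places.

bisector direction at 2.5901° = (0.998978,0.045190)
center distance |VC| = r/sin(θ/2) = 9.299871/sin(64.8521°) = 10.273673
C = V + |VC|·bis = (-18.7396,4.1592)
T_A = V + ((C−V)·d_A)·d_A = V + 4.3659·d_A = (-26.9708,-0.1692)
T_B = V + ((C−V)·d_B)·d_B = V + 4.3659·d_B = (-27.3280,7.7268)
sweep = 180° − θ = 50.2958°

center=(-18.7396,4.1592) T_A=(-26.9708,-0.1692) T_B=(-27.3280,7.7268) sweep=50.2958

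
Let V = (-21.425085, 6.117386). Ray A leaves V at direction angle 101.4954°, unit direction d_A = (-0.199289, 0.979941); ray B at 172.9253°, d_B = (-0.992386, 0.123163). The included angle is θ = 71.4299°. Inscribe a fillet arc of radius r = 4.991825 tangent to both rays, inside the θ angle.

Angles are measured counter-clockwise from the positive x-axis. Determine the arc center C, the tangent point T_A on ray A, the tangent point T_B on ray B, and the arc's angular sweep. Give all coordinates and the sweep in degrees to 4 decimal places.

bisector direction at 137.2104° = (-0.733853,0.679309)
center distance |VC| = r/sin(θ/2) = 4.991825/sin(35.7150°) = 8.551261
C = V + |VC|·bis = (-27.7005,11.9263)
T_A = V + ((C−V)·d_A)·d_A = V + 6.9430·d_A = (-22.8088,12.9211)
T_B = V + ((C−V)·d_B)·d_B = V + 6.9430·d_B = (-28.3153,6.9725)
sweep = 180° − θ = 108.5701°

center=(-27.7005,11.9263) T_A=(-22.8088,12.9211) T_B=(-28.3153,6.9725) sweep=108.5701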